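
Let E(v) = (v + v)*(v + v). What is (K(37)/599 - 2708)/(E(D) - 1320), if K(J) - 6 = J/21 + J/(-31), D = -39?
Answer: -263994404/464429259 ≈ -0.56843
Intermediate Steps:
E(v) = 4*v**2 (E(v) = (2*v)*(2*v) = 4*v**2)
K(J) = 6 + 10*J/651 (K(J) = 6 + (J/21 + J/(-31)) = 6 + (J*(1/21) + J*(-1/31)) = 6 + (J/21 - J/31) = 6 + 10*J/651)
(K(37)/599 - 2708)/(E(D) - 1320) = ((6 + (10/651)*37)/599 - 2708)/(4*(-39)**2 - 1320) = ((6 + 370/651)*(1/599) - 2708)/(4*1521 - 1320) = ((4276/651)*(1/599) - 2708)/(6084 - 1320) = (4276/389949 - 2708)/4764 = -1055977616/389949*1/4764 = -263994404/464429259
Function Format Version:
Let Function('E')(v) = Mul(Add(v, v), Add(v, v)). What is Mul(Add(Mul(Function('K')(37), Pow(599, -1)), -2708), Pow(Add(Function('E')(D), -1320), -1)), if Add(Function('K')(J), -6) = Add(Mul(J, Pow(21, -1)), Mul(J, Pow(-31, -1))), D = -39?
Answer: Rational(-263994404, 464429259) ≈ -0.56843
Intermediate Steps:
Function('E')(v) = Mul(4, Pow(v, 2)) (Function('E')(v) = Mul(Mul(2, v), Mul(2, v)) = Mul(4, Pow(v, 2)))
Function('K')(J) = Add(6, Mul(Rational(10, 651), J)) (Function('K')(J) = Add(6, Add(Mul(J, Pow(21, -1)), Mul(J, Pow(-31, -1)))) = Add(6, Add(Mul(J, Rational(1, 21)), Mul(J, Rational(-1, 31)))) = Add(6, Add(Mul(Rational(1, 21), J), Mul(Rational(-1, 31), J))) = Add(6, Mul(Rational(10, 651), J)))
Mul(Add(Mul(Function('K')(37), Pow(599, -1)), -2708), Pow(Add(Function('E')(D), -1320), -1)) = Mul(Add(Mul(Add(6, Mul(Rational(10, 651), 37)), Pow(599, -1)), -2708), Pow(Add(Mul(4, Pow(-39, 2)), -1320), -1)) = Mul(Add(Mul(Add(6, Rational(370, 651)), Rational(1, 599)), -2708), Pow(Add(Mul(4, 1521), -1320), -1)) = Mul(Add(Mul(Rational(4276, 651), Rational(1, 599)), -2708), Pow(Add(6084, -1320), -1)) = Mul(Add(Rational(4276, 389949), -2708), Pow(4764, -1)) = Mul(Rational(-1055977616, 389949), Rational(1, 4764)) = Rational(-263994404, 464429259)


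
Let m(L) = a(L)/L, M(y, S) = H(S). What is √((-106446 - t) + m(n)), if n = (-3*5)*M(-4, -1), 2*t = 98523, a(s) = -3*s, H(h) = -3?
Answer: I*√622842/2 ≈ 394.6*I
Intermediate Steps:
M(y, S) = -3
t = 98523/2 (t = (½)*98523 = 98523/2 ≈ 49262.)
n = 45 (n = -3*5*(-3) = -15*(-3) = 45)
m(L) = -3 (m(L) = (-3*L)/L = -3)
√((-106446 - t) + m(n)) = √((-106446 - 1*98523/2) - 3) = √((-106446 - 98523/2) - 3) = √(-311415/2 - 3) = √(-311421/2) = I*√622842/2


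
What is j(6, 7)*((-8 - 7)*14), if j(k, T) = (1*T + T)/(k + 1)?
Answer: -420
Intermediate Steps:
j(k, T) = 2*T/(1 + k) (j(k, T) = (T + T)/(1 + k) = (2*T)/(1 + k) = 2*T/(1 + k))
j(6, 7)*((-8 - 7)*14) = (2*7/(1 + 6))*((-8 - 7)*14) = (2*7/7)*(-15*14) = (2*7*(⅐))*(-210) = 2*(-210) = -420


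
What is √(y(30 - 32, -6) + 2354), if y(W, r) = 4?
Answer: 3*√262 ≈ 48.559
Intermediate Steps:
√(y(30 - 32, -6) + 2354) = √(4 + 2354) = √2358 = 3*√262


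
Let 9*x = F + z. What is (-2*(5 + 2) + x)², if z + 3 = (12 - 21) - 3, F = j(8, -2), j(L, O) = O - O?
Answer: 2209/9 ≈ 245.44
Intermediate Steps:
j(L, O) = 0
F = 0
z = -15 (z = -3 + ((12 - 21) - 3) = -3 + (-9 - 3) = -3 - 12 = -15)
x = -5/3 (x = (0 - 15)/9 = (⅑)*(-15) = -5/3 ≈ -1.6667)
(-2*(5 + 2) + x)² = (-2*(5 + 2) - 5/3)² = (-2*7 - 5/3)² = (-14 - 5/3)² = (-47/3)² = 2209/9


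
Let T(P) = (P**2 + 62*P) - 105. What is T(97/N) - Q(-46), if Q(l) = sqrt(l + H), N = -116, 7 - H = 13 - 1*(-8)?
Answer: -2101095/13456 - 2*I*sqrt(15) ≈ -156.15 - 7.746*I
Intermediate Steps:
H = -14 (H = 7 - (13 - 1*(-8)) = 7 - (13 + 8) = 7 - 1*21 = 7 - 21 = -14)
T(P) = -105 + P**2 + 62*P
Q(l) = sqrt(-14 + l) (Q(l) = sqrt(l - 14) = sqrt(-14 + l))
T(97/N) - Q(-46) = (-105 + (97/(-116))**2 + 62*(97/(-116))) - sqrt(-14 - 46) = (-105 + (97*(-1/116))**2 + 62*(97*(-1/116))) - sqrt(-60) = (-105 + (-97/116)**2 + 62*(-97/116)) - 2*I*sqrt(15) = (-105 + 9409/13456 - 3007/58) - 2*I*sqrt(15) = -2101095/13456 - 2*I*sqrt(15)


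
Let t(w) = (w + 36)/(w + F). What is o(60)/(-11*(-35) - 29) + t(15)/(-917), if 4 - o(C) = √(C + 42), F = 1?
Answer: 10133/1305808 - √102/356 ≈ -0.020609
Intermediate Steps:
t(w) = (36 + w)/(1 + w) (t(w) = (w + 36)/(w + 1) = (36 + w)/(1 + w))
o(C) = 4 - √(42 + C) (o(C) = 4 - √(C + 42) = 4 - √(42 + C))
o(60)/(-11*(-35) - 29) + t(15)/(-917) = (4 - √(42 + 60))/(-11*(-35) - 29) + ((36 + 15)/(1 + 15))/(-917) = (4 - √102)/(385 - 29) + (51/16)*(-1/917) = (4 - √102)/356 + ((1/16)*51)*(-1/917) = (4 - √102)*(1/356) + (51/16)*(-1/917) = (1/89 - √102/356) - 51/14672 = 10133/1305808 - √102/356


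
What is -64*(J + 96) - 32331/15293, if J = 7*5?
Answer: -128248843/15293 ≈ -8386.1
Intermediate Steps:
J = 35
-64*(J + 96) - 32331/15293 = -64*(35 + 96) - 32331/15293 = -64*131 - 32331*1/15293 = -8384 - 32331/15293 = -128248843/15293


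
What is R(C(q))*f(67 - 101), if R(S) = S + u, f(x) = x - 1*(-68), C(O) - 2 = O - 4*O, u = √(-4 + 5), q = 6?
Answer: -510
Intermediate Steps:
u = 1 (u = √1 = 1)
C(O) = 2 - 3*O (C(O) = 2 + (O - 4*O) = 2 - 3*O)
f(x) = 68 + x (f(x) = x + 68 = 68 + x)
R(S) = 1 + S (R(S) = S + 1 = 1 + S)
R(C(q))*f(67 - 101) = (1 + (2 - 3*6))*(68 + (67 - 101)) = (1 + (2 - 18))*(68 - 34) = (1 - 16)*34 = -15*34 = -510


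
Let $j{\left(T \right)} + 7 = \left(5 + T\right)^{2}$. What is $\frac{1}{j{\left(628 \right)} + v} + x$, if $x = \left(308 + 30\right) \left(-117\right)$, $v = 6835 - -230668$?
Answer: $- \frac{25237664009}{638185} \approx -39546.0$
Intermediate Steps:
$j{\left(T \right)} = -7 + \left(5 + T\right)^{2}$
$v = 237503$ ($v = 6835 + 230668 = 237503$)
$x = -39546$ ($x = 338 \left(-117\right) = -39546$)
$\frac{1}{j{\left(628 \right)} + v} + x = \frac{1}{\left(-7 + \left(5 + 628\right)^{2}\right) + 237503} - 39546 = \frac{1}{\left(-7 + 633^{2}\right) + 237503} - 39546 = \frac{1}{\left(-7 + 400689\right) + 237503} - 39546 = \frac{1}{400682 + 237503} - 39546 = \frac{1}{638185} - 39546 = - \frac{25237664009}{638185}$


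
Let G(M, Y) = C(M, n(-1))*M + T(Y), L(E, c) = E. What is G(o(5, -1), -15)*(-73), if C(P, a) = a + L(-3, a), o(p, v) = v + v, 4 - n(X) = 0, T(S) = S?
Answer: 1241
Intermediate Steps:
n(X) = 4 (n(X) = 4 - 1*0 = 4 + 0 = 4)
o(p, v) = 2*v
C(P, a) = -3 + a (C(P, a) = a - 3 = -3 + a)
G(M, Y) = M + Y (G(M, Y) = (-3 + 4)*M + Y = 1*M + Y = M + Y)
G(o(5, -1), -15)*(-73) = (2*(-1) - 15)*(-73) = (-2 - 15)*(-73) = -17*(-73) = 1241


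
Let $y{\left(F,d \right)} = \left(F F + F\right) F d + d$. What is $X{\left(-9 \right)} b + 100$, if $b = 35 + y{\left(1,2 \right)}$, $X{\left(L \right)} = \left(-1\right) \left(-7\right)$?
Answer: $387$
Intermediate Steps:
$y{\left(F,d \right)} = d + F d \left(F + F^{2}\right)$ ($y{\left(F,d \right)} = \left(F^{2} + F\right) F d + d = \left(F + F^{2}\right) F d + d = F \left(F + F^{2}\right) d + d = F d \left(F + F^{2}\right) + d = d + F d \left(F + F^{2}\right)$)
$X{\left(L \right)} = 7$
$b = 41$ ($b = 35 + 2 \left(1 + 1^{2} + 1^{3}\right) = 35 + 2 \left(1 + 1 + 1\right) = 35 + 2 \cdot 3 = 35 + 6 = 41$)
$X{\left(-9 \right)} b + 100 = 7 \cdot 41 + 100 = 287 + 100 = 387$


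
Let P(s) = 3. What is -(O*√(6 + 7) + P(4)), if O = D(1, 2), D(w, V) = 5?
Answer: -3 - 5*√13 ≈ -21.028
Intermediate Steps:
O = 5
-(O*√(6 + 7) + P(4)) = -(5*√(6 + 7) + 3) = -(5*√13 + 3) = -(3 + 5*√13) = -3 - 5*√13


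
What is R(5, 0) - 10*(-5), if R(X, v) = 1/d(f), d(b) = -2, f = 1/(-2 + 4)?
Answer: 99/2 ≈ 49.500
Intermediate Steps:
f = 1/2 ≈ 0.50000
R(X, v) = -1/2 (R(X, v) = 1/(-2) = -1/2)
R(5, 0) - 10*(-5) = -1/2 - 10*(-5) = -1/2 + 50 = 99/2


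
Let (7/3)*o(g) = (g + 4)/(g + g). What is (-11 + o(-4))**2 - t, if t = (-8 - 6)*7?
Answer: 219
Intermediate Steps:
o(g) = 3*(4 + g)/(14*g) (o(g) = 3*((g + 4)/(g + g))/7 = 3*((4 + g)/((2*g)))/7 = 3*((4 + g)*(1/(2*g)))/7 = 3*((4 + g)/(2*g))/7 = 3*(4 + g)/(14*g))
t = -98 (t = -14*7 = -98)
(-11 + o(-4))**2 - t = (-11 + (3/14)*(4 - 4)/(-4))**2 - 1*(-98) = (-11 + (3/14)*(-1/4)*0)**2 + 98 = (-11 + 0)**2 + 98 = (-11)**2 + 98 = 121 + 98 = 219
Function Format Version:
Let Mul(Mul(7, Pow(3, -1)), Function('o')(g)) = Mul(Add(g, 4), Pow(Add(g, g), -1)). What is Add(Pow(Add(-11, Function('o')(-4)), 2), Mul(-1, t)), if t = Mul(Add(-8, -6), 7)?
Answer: 219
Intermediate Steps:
Function('o')(g) = Mul(Rational(3, 14), Pow(g, -1), Add(4, g)) (Function('o')(g) = Mul(Rational(3, 7), Mul(Add(g, 4), Pow(Add(g, g), -1))) = Mul(Rational(3, 7), Mul(Add(4, g), Pow(Mul(2, g), -1))) = Mul(Rational(3, 7), Mul(Add(4, g), Mul(Rational(1, 2), Pow(g, -1)))) = Mul(Rational(3, 7), Mul(Rational(1, 2), Pow(g, -1), Add(4, g))) = Mul(Rational(3, 14), Pow(g, -1), Add(4, g)))
t = -98 (t = Mul(-14, 7) = -98)
Add(Pow(Add(-11, Function('o')(-4)), 2), Mul(-1, t)) = Add(Pow(Add(-11, Mul(Rational(3, 14), Pow(-4, -1), Add(4, -4))), 2), Mul(-1, -98)) = Add(Pow(Add(-11, Mul(Rational(3, 14), Rational(-1, 4), 0)), 2), 98) = Add(Pow(Add(-11, 0), 2), 98) = Add(Pow(-11, 2), 98) = Add(121, 98) = 219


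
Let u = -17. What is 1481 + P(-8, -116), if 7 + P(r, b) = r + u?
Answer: 1449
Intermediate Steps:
P(r, b) = -24 + r (P(r, b) = -7 + (r - 17) = -7 + (-17 + r) = -24 + r)
1481 + P(-8, -116) = 1481 + (-24 - 8) = 1481 - 32 = 1449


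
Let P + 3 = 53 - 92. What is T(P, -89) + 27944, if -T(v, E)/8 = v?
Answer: 28280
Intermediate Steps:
P = -42 (P = -3 + (53 - 92) = -3 - 39 = -42)
T(v, E) = -8*v
T(P, -89) + 27944 = -8*(-42) + 27944 = 336 + 27944 = 28280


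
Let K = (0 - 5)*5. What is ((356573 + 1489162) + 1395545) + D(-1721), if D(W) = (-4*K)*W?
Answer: 3069180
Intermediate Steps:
K = -25 (K = -5*5 = -25)
D(W) = 100*W (D(W) = (-4*(-25))*W = 100*W)
((356573 + 1489162) + 1395545) + D(-1721) = ((356573 + 1489162) + 1395545) + 100*(-1721) = (1845735 + 1395545) - 172100 = 3241280 - 172100 = 3069180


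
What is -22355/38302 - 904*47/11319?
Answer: -170946511/39412758 ≈ -4.3373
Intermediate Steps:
-22355/38302 - 904*47/11319 = -22355*1/38302 - 42488*1/11319 = -22355/38302 - 42488/11319 = -170946511/39412758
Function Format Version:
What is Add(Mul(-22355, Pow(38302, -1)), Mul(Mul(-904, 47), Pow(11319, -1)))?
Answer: Rational(-170946511, 39412758) ≈ -4.3373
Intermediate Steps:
Add(Mul(-22355, Pow(38302, -1)), Mul(Mul(-904, 47), Pow(11319, -1))) = Add(Mul(-22355, Rational(1, 38302)), Mul(-42488, Rational(1, 11319))) = Add(Rational(-22355, 38302), Rational(-42488, 11319)) = Rational(-170946511, 39412758)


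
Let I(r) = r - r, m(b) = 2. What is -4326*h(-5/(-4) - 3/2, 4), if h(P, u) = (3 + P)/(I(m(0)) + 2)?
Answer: -23793/4 ≈ -5948.3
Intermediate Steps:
I(r) = 0
h(P, u) = 3/2 + P/2 (h(P, u) = (3 + P)/(0 + 2) = (3 + P)/2 = (3 + P)*(½) = 3/2 + P/2)
-4326*h(-5/(-4) - 3/2, 4) = -4326*(3/2 + (-5/(-4) - 3/2)/2) = -4326*(3/2 + (-5*(-¼) - 3*½)/2) = -4326*(3/2 + (5/4 - 3/2)/2) = -4326*(3/2 + (½)*(-¼)) = -4326*(3/2 - ⅛) = -4326*11/8 = -23793/4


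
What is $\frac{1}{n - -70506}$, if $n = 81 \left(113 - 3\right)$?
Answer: $\frac{1}{79416} \approx 1.2592 \cdot 10^{-5}$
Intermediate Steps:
$n = 8910$ ($n = 81 \cdot 110 = 8910$)
$\frac{1}{n - -70506} = \frac{1}{8910 - -70506} = \frac{1}{8910 + 70506} = \frac{1}{79416}$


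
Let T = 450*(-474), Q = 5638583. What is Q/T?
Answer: -5638583/213300 ≈ -26.435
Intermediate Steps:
T = -213300
Q/T = 5638583/(-213300) = 5638583*(-1/213300) = -5638583/213300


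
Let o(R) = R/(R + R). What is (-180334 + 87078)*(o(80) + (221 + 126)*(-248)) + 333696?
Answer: 8025525404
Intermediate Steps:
o(R) = ½ (o(R) = R/((2*R)) = R*(1/(2*R)) = ½)
(-180334 + 87078)*(o(80) + (221 + 126)*(-248)) + 333696 = (-180334 + 87078)*(½ + (221 + 126)*(-248)) + 333696 = -93256*(½ + 347*(-248)) + 333696 = -93256*(½ - 86056) + 333696 = -93256*(-172111/2) + 333696 = 8025191708 + 333696 = 8025525404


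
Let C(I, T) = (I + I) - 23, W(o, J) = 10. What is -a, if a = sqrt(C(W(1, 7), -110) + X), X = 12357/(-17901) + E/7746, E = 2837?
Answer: -I*sqrt(9741059060278)/1711866 ≈ -1.8232*I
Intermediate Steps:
X = -1664155/5135598 (X = 12357/(-17901) + 2837/7746 = 12357*(-1/17901) + 2837*(1/7746) = -1373/1989 + 2837/7746 = -1664155/5135598 ≈ -0.32404)
C(I, T) = -23 + 2*I (C(I, T) = 2*I - 23 = -23 + 2*I)
a = I*sqrt(9741059060278)/1711866 (a = sqrt((-23 + 2*10) - 1664155/5135598) = sqrt((-23 + 20) - 1664155/5135598) = sqrt(-3 - 1664155/5135598) = sqrt(-17070949/5135598) = I*sqrt(9741059060278)/1711866 ≈ 1.8232*I)
-a = -I*sqrt(9741059060278)/1711866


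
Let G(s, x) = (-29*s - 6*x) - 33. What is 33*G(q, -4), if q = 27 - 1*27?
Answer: -297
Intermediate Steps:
q = 0 (q = 27 - 27 = 0)
G(s, x) = -33 - 29*s - 6*x
33*G(q, -4) = 33*(-33 - 29*0 - 6*(-4)) = 33*(-33 + 0 + 24) = 33*(-9) = -297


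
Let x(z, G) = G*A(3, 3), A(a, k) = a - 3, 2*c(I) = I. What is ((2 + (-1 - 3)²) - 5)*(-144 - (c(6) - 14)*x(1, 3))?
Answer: -1872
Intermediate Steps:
c(I) = I/2
A(a, k) = -3 + a
x(z, G) = 0 (x(z, G) = G*(-3 + 3) = G*0 = 0)
((2 + (-1 - 3)²) - 5)*(-144 - (c(6) - 14)*x(1, 3)) = ((2 + (-1 - 3)²) - 5)*(-144 - ((½)*6 - 14)*0) = ((2 + (-4)²) - 5)*(-144 - (3 - 14)*0) = ((2 + 16) - 5)*(-144 - (-11)*0) = (18 - 5)*(-144 - 1*0) = 13*(-144 + 0) = 13*(-144) = -1872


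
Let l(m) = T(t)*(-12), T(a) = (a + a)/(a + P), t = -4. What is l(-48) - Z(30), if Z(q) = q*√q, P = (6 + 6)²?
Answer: 24/35 - 30*√30 ≈ -163.63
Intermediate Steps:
P = 144 (P = 12² = 144)
Z(q) = q^(3/2)
T(a) = 2*a/(144 + a) (T(a) = (a + a)/(a + 144) = (2*a)/(144 + a) = 2*a/(144 + a))
l(m) = 24/35 (l(m) = (2*(-4)/(144 - 4))*(-12) = (2*(-4)/140)*(-12) = (2*(-4)*(1/140))*(-12) = -2/35*(-12) = 24/35)
l(-48) - Z(30) = 24/35 - 30^(3/2) = 24/35 - 30*√30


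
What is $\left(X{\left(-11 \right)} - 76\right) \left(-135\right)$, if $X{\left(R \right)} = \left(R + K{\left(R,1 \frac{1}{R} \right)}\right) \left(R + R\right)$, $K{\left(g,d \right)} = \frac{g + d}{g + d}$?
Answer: $-19440$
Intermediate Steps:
$K{\left(g,d \right)} = 1$ ($K{\left(g,d \right)} = \frac{d + g}{d + g} = 1$)
$X{\left(R \right)} = 2 R \left(1 + R\right)$ ($X{\left(R \right)} = \left(R + 1\right) \left(R + R\right) = \left(1 + R\right) 2 R = 2 R \left(1 + R\right)$)
$\left(X{\left(-11 \right)} - 76\right) \left(-135\right) = \left(2 \left(-11\right) \left(1 - 11\right) - 76\right) \left(-135\right) = \left(2 \left(-11\right) \left(-10\right) - 76\right) \left(-135\right) = \left(220 - 76\right) \left(-135\right) = 144 \left(-135\right) = -19440$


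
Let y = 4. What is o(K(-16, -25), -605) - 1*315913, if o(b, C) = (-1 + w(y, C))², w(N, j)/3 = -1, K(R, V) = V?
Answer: -315897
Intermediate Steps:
w(N, j) = -3 (w(N, j) = 3*(-1) = -3)
o(b, C) = 16 (o(b, C) = (-1 - 3)² = (-4)² = 16)
o(K(-16, -25), -605) - 1*315913 = 16 - 1*315913 = 16 - 315913 = -315897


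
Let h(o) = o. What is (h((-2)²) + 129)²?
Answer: 17689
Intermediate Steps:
(h((-2)²) + 129)² = ((-2)² + 129)² = (4 + 129)² = 133² = 17689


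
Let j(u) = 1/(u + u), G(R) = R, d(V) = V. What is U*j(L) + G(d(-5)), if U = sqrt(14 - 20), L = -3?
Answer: -5 - I*sqrt(6)/6 ≈ -5.0 - 0.40825*I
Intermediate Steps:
j(u) = 1/(2*u)
U = I*sqrt(6) (U = sqrt(-6) = I*sqrt(6) ≈ 2.4495*I)
U*j(L) + G(d(-5)) = (I*sqrt(6))*((1/2)/(-3)) - 5 = (I*sqrt(6))*((1/2)*(-1/3)) - 5 = (I*sqrt(6))*(-1/6) - 5 = -I*sqrt(6)/6 - 5 = -5 - I*sqrt(6)/6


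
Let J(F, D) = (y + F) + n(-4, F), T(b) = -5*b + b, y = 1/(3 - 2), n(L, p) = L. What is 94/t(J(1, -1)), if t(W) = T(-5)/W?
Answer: -47/5 ≈ -9.4000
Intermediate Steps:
y = 1 (y = 1/1 = 1)
T(b) = -4*b
J(F, D) = -3 + F (J(F, D) = (1 + F) - 4 = -3 + F)
t(W) = 20/W (t(W) = (-4*(-5))/W = 20/W)
94/t(J(1, -1)) = 94/((20/(-3 + 1))) = 94/((20/(-2))) = 94/((20*(-1/2))) = 94/(-10) = 94*(-1/10) = -47/5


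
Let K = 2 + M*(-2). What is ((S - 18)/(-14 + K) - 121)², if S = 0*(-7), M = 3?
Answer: 14400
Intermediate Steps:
K = -4 (K = 2 + 3*(-2) = 2 - 6 = -4)
S = 0
((S - 18)/(-14 + K) - 121)² = ((0 - 18)/(-14 - 4) - 121)² = (-18/(-18) - 121)² = (-18*(-1/18) - 121)² = (1 - 121)² = (-120)² = 14400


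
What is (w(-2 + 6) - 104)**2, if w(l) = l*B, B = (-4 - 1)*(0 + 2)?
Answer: 20736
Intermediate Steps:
B = -10 (B = -5*2 = -10)
w(l) = -10*l (w(l) = l*(-10) = -10*l)
(w(-2 + 6) - 104)**2 = (-10*(-2 + 6) - 104)**2 = (-10*4 - 104)**2 = (-40 - 104)**2 = (-144)**2 = 20736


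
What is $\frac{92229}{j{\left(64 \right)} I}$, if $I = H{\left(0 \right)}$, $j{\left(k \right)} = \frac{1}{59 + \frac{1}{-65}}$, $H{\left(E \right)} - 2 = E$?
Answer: $\frac{176802993}{65} \approx 2.72 \cdot 10^{6}$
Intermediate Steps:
$H{\left(E \right)} = 2 + E$
$j{\left(k \right)} = \frac{65}{3834}$ ($j{\left(k \right)} = \frac{1}{59 - \frac{1}{65}} = \frac{1}{\frac{3834}{65}} = \frac{65}{3834}$)
$I = 2$ ($I = 2 + 0 = 2$)
$\frac{92229}{j{\left(64 \right)} I} = \frac{92229}{\frac{65}{3834} \cdot 2} = \frac{92229}{\frac{65}{1917}} = 92229 \cdot \frac{1917}{65} = \frac{176802993}{65}$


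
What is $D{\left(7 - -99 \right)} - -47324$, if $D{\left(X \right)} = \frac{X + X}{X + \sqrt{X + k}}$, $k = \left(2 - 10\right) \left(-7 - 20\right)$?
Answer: $\frac{258258304}{5457} - \frac{106 \sqrt{322}}{5457} \approx 47326.0$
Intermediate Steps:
$k = 216$ ($k = \left(-8\right) \left(-27\right) = 216$)
$D{\left(X \right)} = \frac{2 X}{X + \sqrt{216 + X}}$ ($D{\left(X \right)} = \frac{X + X}{X + \sqrt{X + 216}} = \frac{2 X}{X + \sqrt{216 + X}}$)
$D{\left(7 - -99 \right)} - -47324 = \frac{2 \left(7 - -99\right)}{\left(7 - -99\right) + \sqrt{216 + \left(7 - -99\right)}} - -47324 = \frac{2 \left(7 + 99\right)}{\left(7 + 99\right) + \sqrt{216 + \left(7 + 99\right)}} + 47324 = 2 \cdot 106 \frac{1}{106 + \sqrt{216 + 106}} + 47324 = 2 \cdot 106 \frac{1}{106 + \sqrt{322}} + 47324 = \frac{212}{106 + \sqrt{322}} + 47324 = 47324 + \frac{212}{106 + \sqrt{322}}$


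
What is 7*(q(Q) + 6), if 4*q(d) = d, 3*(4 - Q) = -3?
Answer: 203/4 ≈ 50.750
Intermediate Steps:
Q = 5 (Q = 4 - ⅓*(-3) = 4 + 1 = 5)
q(d) = d/4
7*(q(Q) + 6) = 7*((¼)*5 + 6) = 7*(5/4 + 6) = 7*(29/4) = 203/4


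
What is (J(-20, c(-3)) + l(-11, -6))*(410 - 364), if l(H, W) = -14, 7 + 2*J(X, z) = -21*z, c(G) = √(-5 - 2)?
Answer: -805 - 483*I*√7 ≈ -805.0 - 1277.9*I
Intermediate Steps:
c(G) = I*√7 (c(G) = √(-7) = I*√7)
J(X, z) = -7/2 - 21*z/2 (J(X, z) = -7/2 + (-21*z)/2 = -7/2 - 21*z/2)
(J(-20, c(-3)) + l(-11, -6))*(410 - 364) = ((-7/2 - 21*I*√7/2) - 14)*(410 - 364) = ((-7/2 - 21*I*√7/2) - 14)*46 = (-35/2 - 21*I*√7/2)*46 = -805 - 483*I*√7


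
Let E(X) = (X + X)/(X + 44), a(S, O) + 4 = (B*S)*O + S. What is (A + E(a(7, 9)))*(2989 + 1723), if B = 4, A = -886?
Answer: -1245871648/299 ≈ -4.1668e+6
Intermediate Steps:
a(S, O) = -4 + S + 4*O*S (a(S, O) = -4 + ((4*S)*O + S) = -4 + (4*O*S + S) = -4 + (S + 4*O*S) = -4 + S + 4*O*S)
E(X) = 2*X/(44 + X) (E(X) = (2*X)/(44 + X) = 2*X/(44 + X))
(A + E(a(7, 9)))*(2989 + 1723) = (-886 + 2*(-4 + 7 + 4*9*7)/(44 + (-4 + 7 + 4*9*7)))*(2989 + 1723) = (-886 + 2*(-4 + 7 + 252)/(44 + (-4 + 7 + 252)))*4712 = (-886 + 2*255/(44 + 255))*4712 = (-886 + 2*255/299)*4712 = (-886 + 2*255*(1/299))*4712 = (-886 + 510/299)*4712 = -264404/299*4712 = -1245871648/299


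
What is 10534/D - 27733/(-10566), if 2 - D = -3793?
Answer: 3138391/581130 ≈ 5.4005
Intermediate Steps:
D = 3795 (D = 2 - 1*(-3793) = 2 + 3793 = 3795)
10534/D - 27733/(-10566) = 10534/3795 - 27733/(-10566) = 10534*(1/3795) - 27733*(-1/10566) = 458/165 + 27733/10566 = 3138391/581130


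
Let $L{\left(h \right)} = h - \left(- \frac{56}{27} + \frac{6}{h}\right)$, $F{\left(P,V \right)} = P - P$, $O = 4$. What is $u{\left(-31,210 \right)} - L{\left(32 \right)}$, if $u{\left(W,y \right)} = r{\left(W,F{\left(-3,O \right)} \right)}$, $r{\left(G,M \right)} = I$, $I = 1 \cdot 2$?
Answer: $- \frac{13775}{432} \approx -31.887$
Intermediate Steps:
$F{\left(P,V \right)} = 0$
$I = 2$
$r{\left(G,M \right)} = 2$
$L{\left(h \right)} = \frac{56}{27} + h - \frac{6}{h}$ ($L{\left(h \right)} = h - \left(- \frac{56}{27} + \frac{6}{h}\right) = h + \left(\frac{56}{27} - \frac{6}{h}\right) = \frac{56}{27} + h - \frac{6}{h}$)
$u{\left(W,y \right)} = 2$
$u{\left(-31,210 \right)} - L{\left(32 \right)} = 2 - \left(\frac{56}{27} + 32 - \frac{6}{32}\right) = 2 - \left(\frac{56}{27} + 32 - \frac{3}{16}\right) = 2 - \frac{14639}{432} = - \frac{13775}{432}$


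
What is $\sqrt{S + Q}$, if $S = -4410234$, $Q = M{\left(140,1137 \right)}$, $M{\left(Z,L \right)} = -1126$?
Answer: $4 i \sqrt{275710} \approx 2100.3 i$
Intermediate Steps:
$Q = -1126$
$\sqrt{S + Q} = \sqrt{-4410234 - 1126} = \sqrt{-4411360} = 4 i \sqrt{275710}$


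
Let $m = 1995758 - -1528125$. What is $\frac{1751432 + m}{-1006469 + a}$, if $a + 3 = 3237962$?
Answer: $\frac{1055063}{446298} \approx 2.364$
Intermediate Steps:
$a = 3237959$ ($a = -3 + 3237962 = 3237959$)
$m = 3523883$ ($m = 1995758 + 1528125 = 3523883$)
$\frac{1751432 + m}{-1006469 + a} = \frac{1751432 + 3523883}{-1006469 + 3237959} = \frac{5275315}{2231490} = 5275315 \cdot \frac{1}{2231490} = \frac{1055063}{446298}$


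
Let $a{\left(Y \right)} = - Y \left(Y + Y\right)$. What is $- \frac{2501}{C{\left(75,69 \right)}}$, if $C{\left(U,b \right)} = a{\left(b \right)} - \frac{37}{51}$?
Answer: $\frac{127551}{485659} \approx 0.26263$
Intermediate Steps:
$a{\left(Y \right)} = - 2 Y^{2}$ ($a{\left(Y \right)} = - Y 2 Y = - 2 Y^{2}$)
$C{\left(U,b \right)} = - \frac{37}{51} - 2 b^{2}$ ($C{\left(U,b \right)} = - 2 b^{2} - \frac{37}{51} = - \frac{37}{51} - 2 b^{2}$)
$- \frac{2501}{C{\left(75,69 \right)}} = - \frac{2501}{- \frac{37}{51} - 2 \cdot 69^{2}} = - \frac{2501}{- \frac{37}{51} - 9522} = - \frac{2501}{- \frac{485659}{51}} = \left(-2501\right) \left(- \frac{51}{485659}\right) = \frac{127551}{485659}$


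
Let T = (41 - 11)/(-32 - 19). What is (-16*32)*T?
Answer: 5120/17 ≈ 301.18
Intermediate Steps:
T = -10/17 (T = 30/(-51) = 30*(-1/51) = -10/17 ≈ -0.58823)
(-16*32)*T = -16*32*(-10/17) = -512*(-10/17) = 5120/17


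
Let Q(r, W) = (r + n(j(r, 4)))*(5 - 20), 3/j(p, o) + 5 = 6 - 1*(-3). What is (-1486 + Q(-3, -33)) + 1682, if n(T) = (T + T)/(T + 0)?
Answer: 211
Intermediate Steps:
j(p, o) = ¾ (j(p, o) = 3/(-5 + (6 - 1*(-3))) = 3/(-5 + (6 + 3)) = 3/(-5 + 9) = 3/4 = 3*(¼) = ¾)
n(T) = 2 (n(T) = (2*T)/T = 2)
Q(r, W) = -30 - 15*r (Q(r, W) = (r + 2)*(5 - 20) = (2 + r)*(-15) = -30 - 15*r)
(-1486 + Q(-3, -33)) + 1682 = (-1486 + (-30 - 15*(-3))) + 1682 = (-1486 + (-30 + 45)) + 1682 = (-1486 + 15) + 1682 = -1471 + 1682 = 211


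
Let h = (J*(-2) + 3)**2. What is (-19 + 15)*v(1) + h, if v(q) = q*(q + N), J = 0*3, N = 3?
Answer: -7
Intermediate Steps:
J = 0
v(q) = q*(3 + q) (v(q) = q*(q + 3) = q*(3 + q))
h = 9 (h = (0*(-2) + 3)**2 = (0 + 3)**2 = 3**2 = 9)
(-19 + 15)*v(1) + h = (-19 + 15)*(1*(3 + 1)) + 9 = -4*4 + 9 = -16 + 9 = -7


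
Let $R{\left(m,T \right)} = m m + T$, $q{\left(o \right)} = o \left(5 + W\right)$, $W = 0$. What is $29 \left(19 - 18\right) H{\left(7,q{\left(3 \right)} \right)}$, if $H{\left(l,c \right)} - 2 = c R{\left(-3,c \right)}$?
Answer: $10498$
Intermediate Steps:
$q{\left(o \right)} = 5 o$ ($q{\left(o \right)} = o \left(5 + 0\right) = o 5 = 5 o$)
$R{\left(m,T \right)} = T + m^{2}$ ($R{\left(m,T \right)} = m^{2} + T = T + m^{2}$)
$H{\left(l,c \right)} = 2 + c \left(9 + c\right)$ ($H{\left(l,c \right)} = 2 + c \left(c + \left(-3\right)^{2}\right) = 2 + c \left(c + 9\right) = 2 + c \left(9 + c\right)$)
$29 \left(19 - 18\right) H{\left(7,q{\left(3 \right)} \right)} = 29 \left(19 - 18\right) \left(2 + 5 \cdot 3 \left(9 + 5 \cdot 3\right)\right) = 29 \cdot 1 \left(2 + 15 \left(9 + 15\right)\right) = 29 \left(2 + 15 \cdot 24\right) = 29 \left(2 + 360\right) = 29 \cdot 362 = 10498$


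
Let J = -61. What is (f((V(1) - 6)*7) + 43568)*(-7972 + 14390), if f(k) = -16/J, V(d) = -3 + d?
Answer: 17056887552/61 ≈ 2.7962e+8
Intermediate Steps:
f(k) = 16/61 (f(k) = -16/(-61) = -16*(-1/61) = 16/61)
(f((V(1) - 6)*7) + 43568)*(-7972 + 14390) = (16/61 + 43568)*(-7972 + 14390) = (2657664/61)*6418 = 17056887552/61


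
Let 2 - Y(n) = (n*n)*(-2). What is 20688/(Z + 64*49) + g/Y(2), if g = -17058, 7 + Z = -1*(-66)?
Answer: -1809781/1065 ≈ -1699.3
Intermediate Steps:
Y(n) = 2 + 2*n² (Y(n) = 2 - n*n*(-2) = 2 - n²*(-2) = 2 - (-2)*n² = 2 + 2*n²)
Z = 59 (Z = -7 - 1*(-66) = -7 + 66 = 59)
20688/(Z + 64*49) + g/Y(2) = 20688/(59 + 64*49) - 17058/(2 + 2*2²) = 20688/(59 + 3136) - 17058/(2 + 2*4) = 20688/3195 - 17058/(2 + 8) = 20688*(1/3195) - 17058/10 = 6896/1065 - 17058*⅒ = 6896/1065 - 8529/5 = -1809781/1065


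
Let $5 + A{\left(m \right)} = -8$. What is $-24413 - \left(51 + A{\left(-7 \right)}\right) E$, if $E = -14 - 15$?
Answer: $-23311$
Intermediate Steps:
$A{\left(m \right)} = -13$ ($A{\left(m \right)} = -5 - 8 = -13$)
$E = -29$ ($E = -14 - 15 = -29$)
$-24413 - \left(51 + A{\left(-7 \right)}\right) E = -24413 - \left(51 - 13\right) \left(-29\right) = -24413 - 38 \left(-29\right) = -24413 - -1102 = -24413 + 1102 = -23311$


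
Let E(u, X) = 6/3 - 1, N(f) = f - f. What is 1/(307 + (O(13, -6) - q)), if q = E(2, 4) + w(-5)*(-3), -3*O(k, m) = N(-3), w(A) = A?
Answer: 1/291 ≈ 0.0034364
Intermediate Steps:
N(f) = 0
O(k, m) = 0 (O(k, m) = -⅓*0 = 0)
E(u, X) = 1 (E(u, X) = 6*(⅓) - 1 = 2 - 1 = 1)
q = 16 (q = 1 - 5*(-3) = 1 + 15 = 16)
1/(307 + (O(13, -6) - q)) = 1/(307 + (0 - 1*16)) = 1/(307 + (0 - 16)) = 1/(307 - 16) = 1/291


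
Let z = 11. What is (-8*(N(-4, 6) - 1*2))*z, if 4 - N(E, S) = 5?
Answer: 264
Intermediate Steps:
N(E, S) = -1 (N(E, S) = 4 - 1*5 = 4 - 5 = -1)
(-8*(N(-4, 6) - 1*2))*z = -8*(-1 - 1*2)*11 = -8*(-1 - 2)*11 = -8*(-3)*11 = 24*11 = 264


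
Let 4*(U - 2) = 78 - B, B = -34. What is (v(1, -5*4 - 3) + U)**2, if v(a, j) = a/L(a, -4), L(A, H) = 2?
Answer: 3721/4 ≈ 930.25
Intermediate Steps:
v(a, j) = a/2
U = 30 (U = 2 + (78 - 1*(-34))/4 = 2 + (78 + 34)/4 = 2 + (1/4)*112 = 2 + 28 = 30)
(v(1, -5*4 - 3) + U)**2 = ((1/2)*1 + 30)**2 = (1/2 + 30)**2 = (61/2)**2 = 3721/4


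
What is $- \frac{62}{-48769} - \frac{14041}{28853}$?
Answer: $- \frac{682976643}{1407131957} \approx -0.48537$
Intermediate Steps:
$- \frac{62}{-48769} - \frac{14041}{28853} = \left(-62\right) \left(- \frac{1}{48769}\right) - \frac{14041}{28853} = \frac{62}{48769} - \frac{14041}{28853} = - \frac{682976643}{1407131957}$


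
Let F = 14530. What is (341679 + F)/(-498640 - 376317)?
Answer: -356209/874957 ≈ -0.40712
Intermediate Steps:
(341679 + F)/(-498640 - 376317) = (341679 + 14530)/(-498640 - 376317) = 356209/(-874957) = 356209*(-1/874957) = -356209/874957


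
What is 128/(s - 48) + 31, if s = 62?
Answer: 281/7 ≈ 40.143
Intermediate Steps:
128/(s - 48) + 31 = 128/(62 - 48) + 31 = 128/14 + 31 = 128*(1/14) + 31 = 64/7 + 31 = 281/7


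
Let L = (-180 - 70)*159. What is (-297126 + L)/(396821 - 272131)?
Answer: -168438/62345 ≈ -2.7017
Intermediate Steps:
L = -39750 (L = -250*159 = -39750)
(-297126 + L)/(396821 - 272131) = (-297126 - 39750)/(396821 - 272131) = -336876/124690 = -336876*1/124690 = -168438/62345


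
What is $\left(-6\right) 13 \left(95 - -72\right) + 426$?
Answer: $-12600$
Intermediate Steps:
$\left(-6\right) 13 \left(95 - -72\right) + 426 = - 78 \left(95 + 72\right) + 426 = \left(-78\right) 167 + 426 = -13026 + 426 = -12600$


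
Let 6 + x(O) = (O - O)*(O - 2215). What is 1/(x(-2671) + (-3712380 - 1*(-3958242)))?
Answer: 1/245856 ≈ 4.0674e-6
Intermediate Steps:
x(O) = -6 (x(O) = -6 + (O - O)*(O - 2215) = -6 + 0*(-2215 + O) = -6 + 0 = -6)
1/(x(-2671) + (-3712380 - 1*(-3958242))) = 1/(-6 + (-3712380 - 1*(-3958242))) = 1/(-6 + (-3712380 + 3958242)) = 1/(-6 + 245862) = 1/245856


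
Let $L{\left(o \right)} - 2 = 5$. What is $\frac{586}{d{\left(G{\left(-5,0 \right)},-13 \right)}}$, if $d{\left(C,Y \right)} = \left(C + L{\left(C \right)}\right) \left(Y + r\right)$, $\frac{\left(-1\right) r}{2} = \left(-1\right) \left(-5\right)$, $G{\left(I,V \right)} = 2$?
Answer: $- \frac{586}{207} \approx -2.8309$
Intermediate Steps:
$L{\left(o \right)} = 7$ ($L{\left(o \right)} = 2 + 5 = 7$)
$r = -10$ ($r = - 2 \left(\left(-1\right) \left(-5\right)\right) = \left(-2\right) 5 = -10$)
$d{\left(C,Y \right)} = \left(-10 + Y\right) \left(7 + C\right)$ ($d{\left(C,Y \right)} = \left(C + 7\right) \left(Y - 10\right) = \left(7 + C\right) \left(-10 + Y\right) = \left(-10 + Y\right) \left(7 + C\right)$)
$\frac{586}{d{\left(G{\left(-5,0 \right)},-13 \right)}} = \frac{586}{-70 - 20 + 7 \left(-13\right) + 2 \left(-13\right)} = \frac{586}{-70 - 20 - 91 - 26} = \frac{586}{-207} = 586 \left(- \frac{1}{207}\right) = - \frac{586}{207}$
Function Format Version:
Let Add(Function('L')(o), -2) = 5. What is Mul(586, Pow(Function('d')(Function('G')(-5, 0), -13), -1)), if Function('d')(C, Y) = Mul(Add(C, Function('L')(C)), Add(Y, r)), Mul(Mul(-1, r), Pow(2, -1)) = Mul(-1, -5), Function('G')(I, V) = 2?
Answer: Rational(-586, 207) ≈ -2.8309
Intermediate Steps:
Function('L')(o) = 7 (Function('L')(o) = Add(2, 5) = 7)
r = -10 (r = Mul(-2, Mul(-1, -5)) = Mul(-2, 5) = -10)
Function('d')(C, Y) = Mul(Add(-10, Y), Add(7, C)) (Function('d')(C, Y) = Mul(Add(C, 7), Add(Y, -10)) = Mul(Add(7, C), Add(-10, Y)) = Mul(Add(-10, Y), Add(7, C)))
Mul(586, Pow(Function('d')(Function('G')(-5, 0), -13), -1)) = Mul(586, Pow(Add(-70, Mul(-10, 2), Mul(7, -13), Mul(2, -13)), -1)) = Mul(586, Pow(Add(-70, -20, -91, -26), -1)) = Mul(586, Pow(-207, -1)) = Mul(586, Rational(-1, 207)) = Rational(-586, 207)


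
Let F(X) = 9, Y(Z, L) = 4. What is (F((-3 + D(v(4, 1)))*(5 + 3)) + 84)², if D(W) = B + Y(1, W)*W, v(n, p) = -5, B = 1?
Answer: 8649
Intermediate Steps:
D(W) = 1 + 4*W
(F((-3 + D(v(4, 1)))*(5 + 3)) + 84)² = (9 + 84)² = 93² = 8649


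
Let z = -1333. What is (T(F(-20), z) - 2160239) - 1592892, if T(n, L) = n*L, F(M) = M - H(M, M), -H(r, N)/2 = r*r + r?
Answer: -4739551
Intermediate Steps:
H(r, N) = -2*r - 2*r² (H(r, N) = -2*(r*r + r) = -2*(r² + r) = -2*(r + r²) = -2*r - 2*r²)
F(M) = M + 2*M*(1 + M) (F(M) = M - (-2)*M*(1 + M) = M + 2*M*(1 + M))
T(n, L) = L*n
(T(F(-20), z) - 2160239) - 1592892 = (-(-26660)*(3 + 2*(-20)) - 2160239) - 1592892 = (-(-26660)*(3 - 40) - 2160239) - 1592892 = (-(-26660)*(-37) - 2160239) - 1592892 = (-1333*740 - 2160239) - 1592892 = (-986420 - 2160239) - 1592892 = -3146659 - 1592892 = -4739551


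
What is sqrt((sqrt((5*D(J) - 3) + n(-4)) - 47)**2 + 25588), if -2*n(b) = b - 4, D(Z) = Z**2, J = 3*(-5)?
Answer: sqrt(28923 - 94*sqrt(1126)) ≈ 160.53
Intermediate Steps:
J = -15
n(b) = 2 - b/2 (n(b) = -(b - 4)/2 = -(-4 + b)/2 = 2 - b/2)
sqrt((sqrt((5*D(J) - 3) + n(-4)) - 47)**2 + 25588) = sqrt((sqrt((5*(-15)**2 - 3) + (2 - 1/2*(-4))) - 47)**2 + 25588) = sqrt((sqrt((5*225 - 3) + (2 + 2)) - 47)**2 + 25588) = sqrt((sqrt((1125 - 3) + 4) - 47)**2 + 25588) = sqrt((sqrt(1122 + 4) - 47)**2 + 25588) = sqrt((sqrt(1126) - 47)**2 + 25588) = sqrt((-47 + sqrt(1126))**2 + 25588) = sqrt(25588 + (-47 + sqrt(1126))**2)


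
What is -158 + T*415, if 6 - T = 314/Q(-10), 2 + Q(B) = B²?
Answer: 49113/49 ≈ 1002.3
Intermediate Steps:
Q(B) = -2 + B²
T = 137/49 (T = 6 - 314/(-2 + (-10)²) = 6 - 314/(-2 + 100) = 6 - 314/98 = 6 - 1*157/49 = 6 - 157/49 = 137/49 ≈ 2.7959)
-158 + T*415 = -158 + (137/49)*415 = -158 + 56855/49 = 49113/49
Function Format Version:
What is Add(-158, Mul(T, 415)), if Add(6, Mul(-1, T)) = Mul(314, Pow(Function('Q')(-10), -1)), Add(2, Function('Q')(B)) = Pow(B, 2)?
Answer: Rational(49113, 49) ≈ 1002.3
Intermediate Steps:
Function('Q')(B) = Add(-2, Pow(B, 2))
T = Rational(137, 49) (T = Add(6, Mul(-1, Mul(314, Pow(Add(-2, Pow(-10, 2)), -1)))) = Add(6, Mul(-1, Mul(314, Pow(Add(-2, 100), -1)))) = Add(6, Mul(-1, Mul(314, Pow(98, -1)))) = Add(6, Mul(-1, Mul(314, Rational(1, 98)))) = Add(6, Mul(-1, Rational(157, 49))) = Add(6, Rational(-157, 49)) = Rational(137, 49) ≈ 2.7959)
Add(-158, Mul(T, 415)) = Add(-158, Mul(Rational(137, 49), 415)) = Add(-158, Rational(56855, 49)) = Rational(49113, 49)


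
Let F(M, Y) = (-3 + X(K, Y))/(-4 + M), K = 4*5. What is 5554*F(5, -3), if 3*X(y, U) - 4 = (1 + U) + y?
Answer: 72202/3 ≈ 24067.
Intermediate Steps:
K = 20
X(y, U) = 5/3 + U/3 + y/3 (X(y, U) = 4/3 + ((1 + U) + y)/3 = 4/3 + (1 + U + y)/3 = 4/3 + (⅓ + U/3 + y/3) = 5/3 + U/3 + y/3)
F(M, Y) = (16/3 + Y/3)/(-4 + M) (F(M, Y) = (-3 + (5/3 + Y/3 + (⅓)*20))/(-4 + M) = (-3 + (5/3 + Y/3 + 20/3))/(-4 + M) = (-3 + (25/3 + Y/3))/(-4 + M) = (16/3 + Y/3)/(-4 + M))
5554*F(5, -3) = 5554*((16 - 3)/(3*(-4 + 5))) = 5554*((⅓)*13/1) = 5554*((⅓)*1*13) = 5554*(13/3) = 72202/3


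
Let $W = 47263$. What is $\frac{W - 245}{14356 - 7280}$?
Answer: $\frac{23509}{3538} \approx 6.6447$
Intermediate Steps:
$\frac{W - 245}{14356 - 7280} = \frac{47263 - 245}{14356 - 7280} = \frac{47018}{7076} = 47018 \cdot \frac{1}{7076} = \frac{23509}{3538}$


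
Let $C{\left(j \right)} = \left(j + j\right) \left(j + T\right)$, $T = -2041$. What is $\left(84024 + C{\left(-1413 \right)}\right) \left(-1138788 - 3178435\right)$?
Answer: $-42503181317244$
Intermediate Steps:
$C{\left(j \right)} = 2 j \left(-2041 + j\right)$ ($C{\left(j \right)} = \left(j + j\right) \left(j - 2041\right) = 2 j \left(-2041 + j\right)$)
$\left(84024 + C{\left(-1413 \right)}\right) \left(-1138788 - 3178435\right) = \left(84024 + 2 \left(-1413\right) \left(-2041 - 1413\right)\right) \left(-1138788 - 3178435\right) = \left(84024 + 2 \left(-1413\right) \left(-3454\right)\right) \left(-4317223\right) = \left(84024 + 9761004\right) \left(-4317223\right) = 9845028 \left(-4317223\right) = -42503181317244$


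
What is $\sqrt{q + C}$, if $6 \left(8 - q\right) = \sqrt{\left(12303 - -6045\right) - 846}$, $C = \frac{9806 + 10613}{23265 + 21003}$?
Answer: $\frac{\sqrt{84597729 - 1666374 \sqrt{17502}}}{3162} \approx 3.6862 i$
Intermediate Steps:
$C = \frac{2917}{6324}$ ($C = \frac{20419}{44268} = 20419 \cdot \frac{1}{44268} = \frac{2917}{6324} \approx 0.46126$)
$q = 8 - \frac{\sqrt{17502}}{6}$ ($q = 8 - \frac{\sqrt{\left(12303 - -6045\right) - 846}}{6} = 8 - \frac{\sqrt{\left(12303 + 6045\right) - 846}}{6} = 8 - \frac{\sqrt{18348 - 846}}{6} = 8 - \frac{\sqrt{17502}}{6} \approx -14.049$)
$\sqrt{q + C} = \sqrt{\left(8 - \frac{\sqrt{17502}}{6}\right) + \frac{2917}{6324}} = \sqrt{\frac{53509}{6324} - \frac{\sqrt{17502}}{6}}$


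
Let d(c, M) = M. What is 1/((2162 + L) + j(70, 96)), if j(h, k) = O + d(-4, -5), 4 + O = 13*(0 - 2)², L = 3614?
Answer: 1/5819 ≈ 0.00017185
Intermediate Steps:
O = 48 (O = -4 + 13*(0 - 2)² = -4 + 13*(-2)² = -4 + 13*4 = -4 + 52 = 48)
j(h, k) = 43 (j(h, k) = 48 - 5 = 43)
1/((2162 + L) + j(70, 96)) = 1/((2162 + 3614) + 43) = 1/(5776 + 43) = 1/5819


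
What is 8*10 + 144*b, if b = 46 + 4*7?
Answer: 10736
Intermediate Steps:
b = 74 (b = 46 + 28 = 74)
8*10 + 144*b = 8*10 + 144*74 = 80 + 10656 = 10736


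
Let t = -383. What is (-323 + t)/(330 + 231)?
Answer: -706/561 ≈ -1.2585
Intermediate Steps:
(-323 + t)/(330 + 231) = (-323 - 383)/(330 + 231) = -706/561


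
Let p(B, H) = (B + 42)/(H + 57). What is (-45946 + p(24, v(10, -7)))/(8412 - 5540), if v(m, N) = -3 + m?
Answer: -1470239/91904 ≈ -15.998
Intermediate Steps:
p(B, H) = (42 + B)/(57 + H)
(-45946 + p(24, v(10, -7)))/(8412 - 5540) = (-45946 + (42 + 24)/(57 + (-3 + 10)))/(8412 - 5540) = (-45946 + 66/(57 + 7))/2872 = (-45946 + 66/64)*(1/2872) = (-45946 + (1/64)*66)*(1/2872) = (-45946 + 33/32)*(1/2872) = -1470239/32*1/2872 = -1470239/91904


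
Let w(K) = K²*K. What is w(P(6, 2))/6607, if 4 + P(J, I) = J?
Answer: 8/6607 ≈ 0.0012108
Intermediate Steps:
P(J, I) = -4 + J
w(K) = K³
w(P(6, 2))/6607 = (-4 + 6)³/6607 = 2³*(1/6607) = 8*(1/6607) = 8/6607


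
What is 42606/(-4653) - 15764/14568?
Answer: -19278725/1882914 ≈ -10.239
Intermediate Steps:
42606/(-4653) - 15764/14568 = 42606*(-1/4653) - 15764*1/14568 = -4734/517 - 3941/3642 = -19278725/1882914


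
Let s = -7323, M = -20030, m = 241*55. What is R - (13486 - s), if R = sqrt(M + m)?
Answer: -20809 + 5*I*sqrt(271) ≈ -20809.0 + 82.31*I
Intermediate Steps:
m = 13255
R = 5*I*sqrt(271) (R = sqrt(-20030 + 13255) = sqrt(-6775) = 5*I*sqrt(271) ≈ 82.31*I)
R - (13486 - s) = 5*I*sqrt(271) - (13486 - 1*(-7323)) = 5*I*sqrt(271) - (13486 + 7323) = 5*I*sqrt(271) - 1*20809 = 5*I*sqrt(271) - 20809 = -20809 + 5*I*sqrt(271)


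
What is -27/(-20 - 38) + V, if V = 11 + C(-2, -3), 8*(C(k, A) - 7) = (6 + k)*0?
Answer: 1071/58 ≈ 18.466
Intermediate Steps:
C(k, A) = 7 (C(k, A) = 7 + ((6 + k)*0)/8 = 7 + (⅛)*0 = 7 + 0 = 7)
V = 18 (V = 11 + 7 = 18)
-27/(-20 - 38) + V = -27/(-20 - 38) + 18 = -27/(-58) + 18 = -1/58*(-27) + 18 = 27/58 + 18 = 1071/58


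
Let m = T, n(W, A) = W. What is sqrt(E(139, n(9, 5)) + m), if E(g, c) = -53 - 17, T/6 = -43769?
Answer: 2*I*sqrt(65671) ≈ 512.53*I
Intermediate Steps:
T = -262614 (T = 6*(-43769) = -262614)
E(g, c) = -70
m = -262614
sqrt(E(139, n(9, 5)) + m) = sqrt(-70 - 262614) = sqrt(-262684) = 2*I*sqrt(65671)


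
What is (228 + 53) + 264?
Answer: 545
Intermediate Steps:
(228 + 53) + 264 = 281 + 264 = 545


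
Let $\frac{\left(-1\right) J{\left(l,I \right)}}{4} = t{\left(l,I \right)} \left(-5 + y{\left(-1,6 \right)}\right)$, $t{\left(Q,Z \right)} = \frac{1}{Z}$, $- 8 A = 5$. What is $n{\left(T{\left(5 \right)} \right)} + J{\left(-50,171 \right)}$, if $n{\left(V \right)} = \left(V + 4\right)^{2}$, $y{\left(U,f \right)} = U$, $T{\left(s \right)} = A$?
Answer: $\frac{42065}{3648} \approx 11.531$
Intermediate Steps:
$A = - \frac{5}{8}$ ($A = \left(- \frac{1}{8}\right) 5 = - \frac{5}{8} \approx -0.625$)
$T{\left(s \right)} = - \frac{5}{8}$
$J{\left(l,I \right)} = \frac{24}{I}$ ($J{\left(l,I \right)} = - 4 \frac{-5 - 1}{I} = - 4 \frac{1}{I} \left(-6\right) = - 4 \left(- \frac{6}{I}\right) = \frac{24}{I}$)
$n{\left(V \right)} = \left(4 + V\right)^{2}$
$n{\left(T{\left(5 \right)} \right)} + J{\left(-50,171 \right)} = \left(4 - \frac{5}{8}\right)^{2} + \frac{24}{171} = \left(\frac{27}{8}\right)^{2} + 24 \cdot \frac{1}{171} = \frac{729}{64} + \frac{8}{57} = \frac{42065}{3648}$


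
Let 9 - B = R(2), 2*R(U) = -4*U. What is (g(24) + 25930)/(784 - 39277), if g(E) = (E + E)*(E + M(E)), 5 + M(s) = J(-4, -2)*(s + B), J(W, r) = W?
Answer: -19738/38493 ≈ -0.51277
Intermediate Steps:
R(U) = -2*U (R(U) = (-4*U)/2 = -2*U)
B = 13 (B = 9 - (-2)*2 = 9 - 1*(-4) = 9 + 4 = 13)
M(s) = -57 - 4*s (M(s) = -5 - 4*(s + 13) = -5 - 4*(13 + s) = -5 + (-52 - 4*s) = -57 - 4*s)
g(E) = 2*E*(-57 - 3*E) (g(E) = (E + E)*(E + (-57 - 4*E)) = (2*E)*(-57 - 3*E) = 2*E*(-57 - 3*E))
(g(24) + 25930)/(784 - 39277) = (6*24*(-19 - 1*24) + 25930)/(784 - 39277) = (6*24*(-19 - 24) + 25930)/(-38493) = (6*24*(-43) + 25930)*(-1/38493) = (-6192 + 25930)*(-1/38493) = 19738*(-1/38493) = -19738/38493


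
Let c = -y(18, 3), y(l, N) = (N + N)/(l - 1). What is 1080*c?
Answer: -6480/17 ≈ -381.18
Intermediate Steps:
y(l, N) = 2*N/(-1 + l) (y(l, N) = (2*N)/(-1 + l) = 2*N/(-1 + l))
c = -6/17 (c = -2*3/(-1 + 18) = -2*3/17 = -1*6/17 = -6/17 ≈ -0.35294)
1080*c = 1080*(-6/17) = -6480/17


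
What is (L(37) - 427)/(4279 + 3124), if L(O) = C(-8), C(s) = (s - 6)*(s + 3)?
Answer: -357/7403 ≈ -0.048224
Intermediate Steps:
C(s) = (-6 + s)*(3 + s)
L(O) = 70 (L(O) = -18 + (-8)² - 3*(-8) = -18 + 64 + 24 = 70)
(L(37) - 427)/(4279 + 3124) = (70 - 427)/(4279 + 3124) = -357/7403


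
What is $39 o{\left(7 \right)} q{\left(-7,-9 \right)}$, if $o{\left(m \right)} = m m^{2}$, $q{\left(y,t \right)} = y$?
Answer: $-93639$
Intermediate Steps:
$o{\left(m \right)} = m^{3}$
$39 o{\left(7 \right)} q{\left(-7,-9 \right)} = 39 \cdot 7^{3} \left(-7\right) = 39 \cdot 343 \left(-7\right) = 13377 \left(-7\right) = -93639$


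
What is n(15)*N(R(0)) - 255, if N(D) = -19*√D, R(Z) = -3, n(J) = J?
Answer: -255 - 285*I*√3 ≈ -255.0 - 493.63*I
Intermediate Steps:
n(15)*N(R(0)) - 255 = 15*(-19*I*√3) - 255 = -285*I*√3 - 255 = -255 - 285*I*√3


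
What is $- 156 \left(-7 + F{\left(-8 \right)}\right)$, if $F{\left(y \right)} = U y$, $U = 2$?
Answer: $3588$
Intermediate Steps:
$F{\left(y \right)} = 2 y$
$- 156 \left(-7 + F{\left(-8 \right)}\right) = - 156 \left(-7 + 2 \left(-8\right)\right) = - 156 \left(-7 - 16\right) = \left(-156\right) \left(-23\right) = 3588$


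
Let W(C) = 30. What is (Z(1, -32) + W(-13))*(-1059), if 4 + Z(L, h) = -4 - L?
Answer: -22239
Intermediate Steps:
Z(L, h) = -8 - L (Z(L, h) = -4 + (-4 - L) = -8 - L)
(Z(1, -32) + W(-13))*(-1059) = ((-8 - 1*1) + 30)*(-1059) = ((-8 - 1) + 30)*(-1059) = (-9 + 30)*(-1059) = 21*(-1059) = -22239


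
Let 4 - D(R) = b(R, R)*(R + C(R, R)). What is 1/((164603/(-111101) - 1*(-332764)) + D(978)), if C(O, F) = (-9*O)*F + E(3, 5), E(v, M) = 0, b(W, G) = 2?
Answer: 461/8089407881 ≈ 5.6988e-8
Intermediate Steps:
C(O, F) = -9*F*O (C(O, F) = (-9*O)*F + 0 = -9*F*O + 0 = -9*F*O)
D(R) = 4 - 2*R + 18*R² (D(R) = 4 - 2*(R - 9*R*R) = 4 - 2*(R - 9*R²) = 4 - (-18*R² + 2*R) = 4 + (-2*R + 18*R²) = 4 - 2*R + 18*R²)
1/((164603/(-111101) - 1*(-332764)) + D(978)) = 1/((164603/(-111101) - 1*(-332764)) + (4 - 2*978 + 18*978²)) = 1/((164603*(-1/111101) + 332764) + (4 - 1956 + 18*956484)) = 1/((-683/461 + 332764) + (4 - 1956 + 17216712)) = 1/(153403521/461 + 17214760) = 1/(8089407881/461) = 461/8089407881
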